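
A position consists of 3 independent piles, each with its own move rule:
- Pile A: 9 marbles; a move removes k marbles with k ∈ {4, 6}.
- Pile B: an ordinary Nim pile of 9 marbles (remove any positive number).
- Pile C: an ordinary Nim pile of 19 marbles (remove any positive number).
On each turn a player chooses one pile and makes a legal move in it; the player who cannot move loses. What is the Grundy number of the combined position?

For pile A, compute g(0), g(1), … with moves {4, 6}:
k:     0  1  2  3  4  5  6  7  8  9
g(k):  0  0  0  0  1  1  1  1  2  2
So g(9) = 2.
Pile B is a plain Nim pile of size 9, so its Grundy value is 9.
Pile C is a plain Nim pile of size 19, so its Grundy value is 19.
By the Sprague-Grundy theorem, the Grundy value of a sum of independent games is the XOR of the component values.
Combined value = 2 XOR 9 XOR 19 = 24.

24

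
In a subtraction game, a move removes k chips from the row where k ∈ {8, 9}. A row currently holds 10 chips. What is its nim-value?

1

Build the Grundy sequence with g(k) = mex{g(k−s) : s ∈ {8, 9}, s ≤ k}:
g(0) = mex{} = 0
g(1) = mex{} = 0
g(2) = mex{} = 0
g(3) = mex{} = 0
g(4) = mex{} = 0
g(5) = mex{} = 0
g(6) = mex{} = 0
g(7) = mex{} = 0
g(8) = mex{0} = 1
g(9) = mex{0} = 1
g(10) = mex{0} = 1
So g(10) = 1.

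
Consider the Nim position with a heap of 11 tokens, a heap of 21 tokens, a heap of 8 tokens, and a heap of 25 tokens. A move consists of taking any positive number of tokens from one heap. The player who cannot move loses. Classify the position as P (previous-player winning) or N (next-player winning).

N-position

Compute the nim-sum pairwise:
11 XOR 21 = 30
30 XOR 8 = 22
22 XOR 25 = 15
The nim-sum is 15 ≠ 0, so this is an N-position: the player to move can win.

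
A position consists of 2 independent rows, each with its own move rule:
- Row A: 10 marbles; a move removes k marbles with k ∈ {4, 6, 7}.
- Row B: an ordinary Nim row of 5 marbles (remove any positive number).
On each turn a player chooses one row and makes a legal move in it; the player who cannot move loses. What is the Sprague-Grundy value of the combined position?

7

Build the Grundy sequence for row A with g(k) = mex{g(k−s) : s ∈ {4, 6, 7}, s ≤ k}:
g(0) = mex{} = 0
g(1) = mex{} = 0
g(2) = mex{} = 0
g(3) = mex{} = 0
g(4) = mex{0} = 1
g(5) = mex{0} = 1
g(6) = mex{0} = 1
g(7) = mex{0} = 1
g(8) = mex{0,1} = 2
g(9) = mex{0,1} = 2
g(10) = mex{0,1} = 2
So g(10) = 2.
Row B is a plain Nim row of size 5, so its Grundy value is 5.
By the Sprague-Grundy theorem, the Grundy value of a sum of independent games is the XOR of the component values.
Combined value = 2 ⊕ 5 = 7.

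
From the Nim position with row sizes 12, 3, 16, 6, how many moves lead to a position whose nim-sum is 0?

Write each in binary and XOR column by column:
  01100  (12)
  00011  (3)
  10000  (16)
  00110  (6)
  -----
  11001  (25)
The overall nim-sum is X = 25. A row of size p has a winning move iff p XOR X < p (reduce it to p XOR X).
  12: 12 XOR 25 = 21 ≥ 12 — no move.
  3: 3 XOR 25 = 26 ≥ 3 — no move.
  16: 16 XOR 25 = 9 < 16 — winning move (to 9).
  6: 6 XOR 25 = 31 ≥ 6 — no move.
That gives 1 winning move.

1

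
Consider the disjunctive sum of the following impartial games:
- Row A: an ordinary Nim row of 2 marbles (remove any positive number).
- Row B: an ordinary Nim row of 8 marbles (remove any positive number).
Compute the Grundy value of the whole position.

Row A is a plain Nim row of size 2, so its Grundy value is 2.
Row B is a plain Nim row of size 8, so its Grundy value is 8.
By the Sprague-Grundy theorem, the Grundy value of a sum of independent games is the XOR of the component values.
Combined value = 2 ⊕ 8 = 10.

10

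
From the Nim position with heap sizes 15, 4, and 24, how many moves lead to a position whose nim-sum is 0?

Nim-sum: 15 ^ 4 ^ 24 = 19.
The overall nim-sum is X = 19. A heap of size p has a winning move iff p XOR X < p (reduce it to p XOR X).
  15: 15 XOR 19 = 28 ≥ 15 — no move.
  4: 4 XOR 19 = 23 ≥ 4 — no move.
  24: 24 XOR 19 = 11 < 24 — winning move (to 11).
That gives 1 winning move.

1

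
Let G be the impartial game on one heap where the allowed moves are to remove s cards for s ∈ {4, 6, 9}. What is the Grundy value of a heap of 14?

Compute g(0), g(1), … for moves {4, 6, 9}:
k:     0  1  2  3  4  5  6  7  8  9 10 11 12 13 14
g(k):  0  0  0  0  1  1  1  1  2  2  2  2  3  0  0
So g(14) = 0.

0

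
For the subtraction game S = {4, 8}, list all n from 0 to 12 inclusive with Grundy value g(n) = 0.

Build the Grundy sequence with g(k) = mex{g(k−s) : s ∈ {4, 8}, s ≤ k}:
g(0) = mex{} = 0
g(1) = mex{} = 0
g(2) = mex{} = 0
g(3) = mex{} = 0
g(4) = mex{0} = 1
g(5) = mex{0} = 1
g(6) = mex{0} = 1
g(7) = mex{0} = 1
g(8) = mex{0,1} = 2
g(9) = mex{0,1} = 2
g(10) = mex{0,1} = 2
g(11) = mex{0,1} = 2
g(12) = mex{1,2} = 0
The P-positions (g = 0) in 0..12 are 0, 1, 2, 3, 12.

0, 1, 2, 3, 12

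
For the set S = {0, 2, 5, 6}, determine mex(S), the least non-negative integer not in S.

0 is in the set but 1 is not, so the mex is 1.

1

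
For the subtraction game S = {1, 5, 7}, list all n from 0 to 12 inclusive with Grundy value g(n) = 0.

Grundy values for subtraction set {1, 5, 7}:
g(0) = mex{} = 0
g(1) = mex{0} = 1
g(2) = mex{1} = 0
g(3) = mex{0} = 1
g(4) = mex{1} = 0
g(5) = mex{0} = 1
g(6) = mex{1} = 0
g(7) = mex{0} = 1
g(8) = mex{1} = 0
g(9) = mex{0} = 1
g(10) = mex{1} = 0
g(11) = mex{0} = 1
g(12) = mex{1} = 0
The P-positions (g = 0) in 0..12 are 0, 2, 4, 6, 8, 10, 12.

0, 2, 4, 6, 8, 10, 12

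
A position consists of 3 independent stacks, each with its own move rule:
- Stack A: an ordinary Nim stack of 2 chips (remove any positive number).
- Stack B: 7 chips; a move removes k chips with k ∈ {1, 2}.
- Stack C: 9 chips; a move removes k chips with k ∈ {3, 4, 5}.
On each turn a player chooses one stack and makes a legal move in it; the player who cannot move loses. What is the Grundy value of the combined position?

3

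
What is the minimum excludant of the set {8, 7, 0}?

0 is in the set but 1 is not, so the mex is 1.

1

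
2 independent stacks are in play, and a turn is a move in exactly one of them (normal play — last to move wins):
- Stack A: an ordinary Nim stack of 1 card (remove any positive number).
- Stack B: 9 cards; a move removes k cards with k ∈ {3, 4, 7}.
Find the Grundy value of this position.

Stack A is a plain Nim stack of size 1, so its Grundy value is 1.
For stack B, compute g(0), g(1), … with moves {3, 4, 7}:
k:     0  1  2  3  4  5  6  7  8  9
g(k):  0  0  0  1  1  1  2  2  2  3
So g(9) = 3.
The value of a disjunctive sum is the nim-sum of the parts.
Combined value = 1 ⊕ 3 = 2.

2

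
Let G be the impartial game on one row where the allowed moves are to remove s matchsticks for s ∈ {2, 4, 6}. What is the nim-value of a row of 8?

Build the Grundy sequence with g(k) = mex{g(k−s) : s ∈ {2, 4, 6}, s ≤ k}:
g(0) = mex{} = 0
g(1) = mex{} = 0
g(2) = mex{0} = 1
g(3) = mex{0} = 1
g(4) = mex{0,1} = 2
g(5) = mex{0,1} = 2
g(6) = mex{0,1,2} = 3
g(7) = mex{0,1,2} = 3
g(8) = mex{1,2,3} = 0
So g(8) = 0.

0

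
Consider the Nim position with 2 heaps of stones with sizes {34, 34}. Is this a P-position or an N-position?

P-position

Nim-sum: 34 ⊕ 34 = 0.
The nim-sum is 0, so this is a P-position: the player to move is in a losing position under optimal play.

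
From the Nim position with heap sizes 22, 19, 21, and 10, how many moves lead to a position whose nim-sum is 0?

Nim-sum: 22 ^ 19 ^ 21 ^ 10 = 26.
The overall nim-sum is X = 26. A heap of size p has a winning move iff p XOR X < p (reduce it to p XOR X).
  22: 22 XOR 26 = 12 < 22 — winning move (to 12).
  19: 19 XOR 26 = 9 < 19 — winning move (to 9).
  21: 21 XOR 26 = 15 < 21 — winning move (to 15).
  10: 10 XOR 26 = 16 ≥ 10 — no move.
That gives 3 winning moves.

3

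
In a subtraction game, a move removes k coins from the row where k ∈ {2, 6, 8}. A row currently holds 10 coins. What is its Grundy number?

Compute g(0), g(1), … for moves {2, 6, 8}:
k:     0  1  2  3  4  5  6  7  8  9 10
g(k):  0  0  1  1  0  0  1  1  2  2  3
So g(10) = 3.

3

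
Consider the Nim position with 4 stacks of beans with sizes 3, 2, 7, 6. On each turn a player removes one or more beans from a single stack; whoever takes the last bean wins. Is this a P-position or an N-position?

P-position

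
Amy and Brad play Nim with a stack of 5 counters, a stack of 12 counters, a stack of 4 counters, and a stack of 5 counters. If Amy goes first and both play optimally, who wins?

Amy wins

In binary:
  0101  (5)
  1100  (12)
  0100  (4)
  0101  (5)
  ----
  1000  (8)
The nim-sum is 8 ≠ 0, so this is an N-position: the player to move can win; Amy has a winning move.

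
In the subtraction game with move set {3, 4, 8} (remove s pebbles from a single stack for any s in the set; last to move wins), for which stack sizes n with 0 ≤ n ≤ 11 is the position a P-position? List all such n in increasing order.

0, 1, 2, 7

Grundy values for subtraction set {3, 4, 8}:
k:     0  1  2  3  4  5  6  7  8  9 10 11
g(k):  0  0  0  1  1  1  2  0  2  3  1  3
The P-positions (g = 0) in 0..11 are 0, 1, 2, 7.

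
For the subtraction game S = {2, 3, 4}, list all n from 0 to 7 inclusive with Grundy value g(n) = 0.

Grundy values for subtraction set {2, 3, 4}:
g(0) = mex{} = 0
g(1) = mex{} = 0
g(2) = mex{0} = 1
g(3) = mex{0} = 1
g(4) = mex{0,1} = 2
g(5) = mex{0,1} = 2
g(6) = mex{1,2} = 0
g(7) = mex{1,2} = 0
The P-positions (g = 0) in 0..7 are 0, 1, 6, 7.

0, 1, 6, 7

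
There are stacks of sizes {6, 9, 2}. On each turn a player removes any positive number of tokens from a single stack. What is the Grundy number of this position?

Nim-sum: 6 XOR 9 XOR 2 = 13.

13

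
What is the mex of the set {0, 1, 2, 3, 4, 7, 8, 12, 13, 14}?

5

The values 0, 1, 2, 3, 4 are all present; 5 is the first non-negative integer missing from the set.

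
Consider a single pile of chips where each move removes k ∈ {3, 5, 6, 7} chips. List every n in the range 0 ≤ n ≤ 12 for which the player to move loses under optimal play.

0, 1, 2, 10, 11, 12

Compute g(0), g(1), … for moves {3, 5, 6, 7}:
k:     0  1  2  3  4  5  6  7  8  9 10 11 12
g(k):  0  0  0  1  1  1  2  2  2  3  0  0  0
The P-positions (g = 0) in 0..12 are 0, 1, 2, 10, 11, 12.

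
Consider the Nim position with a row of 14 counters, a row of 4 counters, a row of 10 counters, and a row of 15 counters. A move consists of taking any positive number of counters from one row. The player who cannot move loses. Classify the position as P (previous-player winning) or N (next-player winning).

N-position

Nim-sum: 14 XOR 4 XOR 10 XOR 15 = 15.
The nim-sum is 15 ≠ 0, so this is an N-position: the player to move can win.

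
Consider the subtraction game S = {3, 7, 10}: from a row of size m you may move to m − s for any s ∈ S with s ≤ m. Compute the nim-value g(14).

Grundy values for subtraction set {3, 7, 10}:
k:     0  1  2  3  4  5  6  7  8  9 10 11 12 13 14
g(k):  0  0  0  1  1  1  0  2  2  1  3  3  2  2  0
So g(14) = 0.

0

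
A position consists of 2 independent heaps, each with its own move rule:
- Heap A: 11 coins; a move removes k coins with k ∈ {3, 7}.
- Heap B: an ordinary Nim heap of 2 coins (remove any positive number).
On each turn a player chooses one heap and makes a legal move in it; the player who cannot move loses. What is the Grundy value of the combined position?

2

Grundy values for heap A (subtraction set {3, 7}):
k:     0  1  2  3  4  5  6  7  8  9 10 11
g(k):  0  0  0  1  1  1  0  2  2  1  0  0
So g(11) = 0.
Heap B is a plain Nim heap of size 2, so its Grundy value is 2.
The value of a disjunctive sum is the nim-sum of the parts.
Combined value = 0 ⊕ 2 = 2.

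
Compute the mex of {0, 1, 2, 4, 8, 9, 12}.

The values 0, 1, 2 are all present; 3 is the first non-negative integer missing from the set.

3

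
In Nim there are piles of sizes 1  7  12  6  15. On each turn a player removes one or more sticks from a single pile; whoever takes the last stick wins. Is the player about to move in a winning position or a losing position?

Nim-sum: 1 ^ 7 ^ 12 ^ 6 ^ 15 = 3.
The nim-sum is 3 ≠ 0, so this is an N-position: the player to move can win.

Winning position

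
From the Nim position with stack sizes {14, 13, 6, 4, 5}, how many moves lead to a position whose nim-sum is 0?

5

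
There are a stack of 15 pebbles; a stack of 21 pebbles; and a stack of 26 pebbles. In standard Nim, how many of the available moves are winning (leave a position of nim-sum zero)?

0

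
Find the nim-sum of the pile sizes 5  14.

Compute the nim-sum pairwise:
5 ⊕ 14 = 11

11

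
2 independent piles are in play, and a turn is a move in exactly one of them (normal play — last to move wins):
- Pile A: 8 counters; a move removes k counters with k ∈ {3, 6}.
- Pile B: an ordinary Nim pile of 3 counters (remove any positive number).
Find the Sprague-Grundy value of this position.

Grundy values for pile A (subtraction set {3, 6}):
g(0) = mex{} = 0
g(1) = mex{} = 0
g(2) = mex{} = 0
g(3) = mex{0} = 1
g(4) = mex{0} = 1
g(5) = mex{0} = 1
g(6) = mex{0,1} = 2
g(7) = mex{0,1} = 2
g(8) = mex{0,1} = 2
So g(8) = 2.
Pile B is a plain Nim pile of size 3, so its Grundy value is 3.
By the Sprague-Grundy theorem, the Grundy value of a sum of independent games is the XOR of the component values.
Combined value = 2 XOR 3 = 1.

1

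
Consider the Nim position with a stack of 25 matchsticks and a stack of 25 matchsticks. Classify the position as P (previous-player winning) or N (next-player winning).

P-position

Compute the nim-sum pairwise:
25 ⊕ 25 = 0
The nim-sum is 0, so this is a P-position: the player to move is in a losing position under optimal play.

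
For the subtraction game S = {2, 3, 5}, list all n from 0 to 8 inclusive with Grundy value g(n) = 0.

0, 1, 7, 8

Compute g(0), g(1), … for moves {2, 3, 5}:
k:     0  1  2  3  4  5  6  7  8
g(k):  0  0  1  1  2  2  3  0  0
The P-positions (g = 0) in 0..8 are 0, 1, 7, 8.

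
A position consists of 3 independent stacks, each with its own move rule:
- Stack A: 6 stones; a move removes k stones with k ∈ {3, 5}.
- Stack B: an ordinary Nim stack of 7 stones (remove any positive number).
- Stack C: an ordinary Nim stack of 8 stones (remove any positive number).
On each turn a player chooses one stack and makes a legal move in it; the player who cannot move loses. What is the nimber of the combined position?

Build the Grundy sequence for stack A with g(k) = mex{g(k−s) : s ∈ {3, 5}, s ≤ k}:
k:     0  1  2  3  4  5  6
g(k):  0  0  0  1  1  1  2
So g(6) = 2.
Stack B is a plain Nim stack of size 7, so its Grundy value is 7.
Stack C is a plain Nim stack of size 8, so its Grundy value is 8.
By the Sprague-Grundy theorem, the Grundy value of a sum of independent games is the XOR of the component values.
Combined value = 2 ⊕ 7 ⊕ 8 = 13.

13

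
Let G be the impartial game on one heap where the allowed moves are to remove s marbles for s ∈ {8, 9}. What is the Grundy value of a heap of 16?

2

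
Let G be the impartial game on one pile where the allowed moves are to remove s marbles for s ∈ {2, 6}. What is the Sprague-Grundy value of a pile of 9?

Build the Grundy sequence with g(k) = mex{g(k−s) : s ∈ {2, 6}, s ≤ k}:
g(0) = mex{} = 0
g(1) = mex{} = 0
g(2) = mex{0} = 1
g(3) = mex{0} = 1
g(4) = mex{1} = 0
g(5) = mex{1} = 0
g(6) = mex{0} = 1
g(7) = mex{0} = 1
g(8) = mex{1} = 0
g(9) = mex{1} = 0
So g(9) = 0.

0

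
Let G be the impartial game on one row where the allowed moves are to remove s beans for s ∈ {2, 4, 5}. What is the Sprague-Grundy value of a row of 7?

0

Compute g(0), g(1), … for moves {2, 4, 5}:
k:     0  1  2  3  4  5  6  7
g(k):  0  0  1  1  2  2  3  0
So g(7) = 0.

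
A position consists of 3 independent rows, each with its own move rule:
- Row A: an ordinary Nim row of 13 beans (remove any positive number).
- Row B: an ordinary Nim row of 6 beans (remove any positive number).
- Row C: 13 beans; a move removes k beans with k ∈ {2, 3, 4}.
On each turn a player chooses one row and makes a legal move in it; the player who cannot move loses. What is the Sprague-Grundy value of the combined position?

Row A is a plain Nim row of size 13, so its Grundy value is 13.
Row B is a plain Nim row of size 6, so its Grundy value is 6.
For row C, compute g(0), g(1), … with moves {2, 3, 4}:
k:     0  1  2  3  4  5  6  7  8  9 10 11 12 13
g(k):  0  0  1  1  2  2  0  0  1  1  2  2  0  0
So g(13) = 0.
The value of a disjunctive sum is the nim-sum of the parts.
Combined value = 13 ⊕ 6 ⊕ 0 = 11.

11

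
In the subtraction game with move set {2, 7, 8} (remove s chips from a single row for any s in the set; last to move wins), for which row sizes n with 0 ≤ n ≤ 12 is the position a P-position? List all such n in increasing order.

0, 1, 4, 5, 10

Compute g(0), g(1), … for moves {2, 7, 8}:
g(0) = mex{} = 0
g(1) = mex{} = 0
g(2) = mex{0} = 1
g(3) = mex{0} = 1
g(4) = mex{1} = 0
g(5) = mex{1} = 0
g(6) = mex{0} = 1
g(7) = mex{0} = 1
g(8) = mex{0,1} = 2
g(9) = mex{0,1} = 2
g(10) = mex{1,2} = 0
g(11) = mex{0,1,2} = 3
g(12) = mex{0} = 1
The P-positions (g = 0) in 0..12 are 0, 1, 4, 5, 10.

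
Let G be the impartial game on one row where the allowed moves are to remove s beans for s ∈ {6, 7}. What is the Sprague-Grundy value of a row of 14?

0

Grundy values for subtraction set {6, 7}:
g(0) = mex{} = 0
g(1) = mex{} = 0
g(2) = mex{} = 0
g(3) = mex{} = 0
g(4) = mex{} = 0
g(5) = mex{} = 0
g(6) = mex{0} = 1
g(7) = mex{0} = 1
g(8) = mex{0} = 1
g(9) = mex{0} = 1
g(10) = mex{0} = 1
g(11) = mex{0} = 1
g(12) = mex{0,1} = 2
g(13) = mex{1} = 0
g(14) = mex{1} = 0
So g(14) = 0.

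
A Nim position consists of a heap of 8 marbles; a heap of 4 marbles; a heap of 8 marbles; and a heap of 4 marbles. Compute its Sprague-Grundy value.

Compute the nim-sum pairwise:
8 ^ 4 = 12
12 ^ 8 = 4
4 ^ 4 = 0

0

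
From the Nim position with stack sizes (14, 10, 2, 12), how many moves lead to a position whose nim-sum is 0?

3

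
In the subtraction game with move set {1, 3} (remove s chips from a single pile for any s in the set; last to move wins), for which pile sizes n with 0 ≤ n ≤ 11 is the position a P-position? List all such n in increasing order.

0, 2, 4, 6, 8, 10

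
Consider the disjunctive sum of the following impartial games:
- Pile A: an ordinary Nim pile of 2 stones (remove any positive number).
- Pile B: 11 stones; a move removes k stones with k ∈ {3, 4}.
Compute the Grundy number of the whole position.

Pile A is a plain Nim pile of size 2, so its Grundy value is 2.
Build the Grundy sequence for pile B with g(k) = mex{g(k−s) : s ∈ {3, 4}, s ≤ k}:
g(0) = mex{} = 0
g(1) = mex{} = 0
g(2) = mex{} = 0
g(3) = mex{0} = 1
g(4) = mex{0} = 1
g(5) = mex{0} = 1
g(6) = mex{0,1} = 2
g(7) = mex{1} = 0
g(8) = mex{1} = 0
g(9) = mex{1,2} = 0
g(10) = mex{0,2} = 1
g(11) = mex{0} = 1
So g(11) = 1.
The value of a disjunctive sum is the nim-sum of the parts.
Combined value = 2 ⊕ 1 = 3.

3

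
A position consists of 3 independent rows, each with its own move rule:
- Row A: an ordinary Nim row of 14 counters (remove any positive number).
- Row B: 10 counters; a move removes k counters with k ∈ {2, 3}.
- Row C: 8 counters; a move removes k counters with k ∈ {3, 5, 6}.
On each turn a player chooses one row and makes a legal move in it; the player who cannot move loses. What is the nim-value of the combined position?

12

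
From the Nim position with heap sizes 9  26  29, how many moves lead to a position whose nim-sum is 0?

3

Compute the nim-sum pairwise:
9 XOR 26 = 19
19 XOR 29 = 14
The overall nim-sum is X = 14. A heap of size p has a winning move iff p XOR X < p (reduce it to p XOR X).
  9: 9 XOR 14 = 7 < 9 — winning move (to 7).
  26: 26 XOR 14 = 20 < 26 — winning move (to 20).
  29: 29 XOR 14 = 19 < 29 — winning move (to 19).
That gives 3 winning moves.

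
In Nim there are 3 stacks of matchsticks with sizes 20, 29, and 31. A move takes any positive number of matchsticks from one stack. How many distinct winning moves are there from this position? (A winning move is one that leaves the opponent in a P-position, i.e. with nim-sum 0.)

3

Bitwise XOR of the heap sizes:
  10100  (20)
  11101  (29)
  11111  (31)
  -----
  10110  (22)
The overall nim-sum is X = 22. A stack of size p has a winning move iff p XOR X < p (reduce it to p XOR X).
  20: 20 XOR 22 = 2 < 20 — winning move (to 2).
  29: 29 XOR 22 = 11 < 29 — winning move (to 11).
  31: 31 XOR 22 = 9 < 31 — winning move (to 9).
That gives 3 winning moves.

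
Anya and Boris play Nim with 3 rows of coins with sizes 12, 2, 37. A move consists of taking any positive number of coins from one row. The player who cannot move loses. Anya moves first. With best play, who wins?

Anya wins

Compute the nim-sum pairwise:
12 ⊕ 2 = 14
14 ⊕ 37 = 43
The nim-sum is 43 ≠ 0, so this is an N-position: the player to move can win; Anya has a winning move.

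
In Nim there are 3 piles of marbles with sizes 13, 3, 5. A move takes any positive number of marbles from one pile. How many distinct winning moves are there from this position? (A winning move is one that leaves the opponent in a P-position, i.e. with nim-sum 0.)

1

Bitwise XOR of the heap sizes:
  1101  (13)
  0011  (3)
  0101  (5)
  ----
  1011  (11)
The overall nim-sum is X = 11. A pile of size p has a winning move iff p XOR X < p (reduce it to p XOR X).
  13: 13 XOR 11 = 6 < 13 — winning move (to 6).
  3: 3 XOR 11 = 8 ≥ 3 — no move.
  5: 5 XOR 11 = 14 ≥ 5 — no move.
That gives 1 winning move.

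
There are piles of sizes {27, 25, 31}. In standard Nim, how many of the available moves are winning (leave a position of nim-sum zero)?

In binary:
  11011  (27)
  11001  (25)
  11111  (31)
  -----
  11101  (29)
The overall nim-sum is X = 29. A pile of size p has a winning move iff p XOR X < p (reduce it to p XOR X).
  27: 27 XOR 29 = 6 < 27 — winning move (to 6).
  25: 25 XOR 29 = 4 < 25 — winning move (to 4).
  31: 31 XOR 29 = 2 < 31 — winning move (to 2).
That gives 3 winning moves.

3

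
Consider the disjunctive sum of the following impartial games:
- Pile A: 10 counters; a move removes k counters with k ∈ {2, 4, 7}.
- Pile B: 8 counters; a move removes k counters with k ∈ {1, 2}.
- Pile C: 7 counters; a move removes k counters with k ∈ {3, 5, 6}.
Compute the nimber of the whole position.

Build the Grundy sequence for pile A with g(k) = mex{g(k−s) : s ∈ {2, 4, 7}, s ≤ k}:
k:     0  1  2  3  4  5  6  7  8  9 10
g(k):  0  0  1  1  2  2  0  3  1  0  2
So g(10) = 2.
Build the Grundy sequence for pile B with g(k) = mex{g(k−s) : s ∈ {1, 2}, s ≤ k}:
g(0) = mex{} = 0
g(1) = mex{0} = 1
g(2) = mex{0,1} = 2
g(3) = mex{1,2} = 0
g(4) = mex{0,2} = 1
g(5) = mex{0,1} = 2
g(6) = mex{1,2} = 0
g(7) = mex{0,2} = 1
g(8) = mex{0,1} = 2
So g(8) = 2.
Grundy values for pile C (subtraction set {3, 5, 6}):
k:     0  1  2  3  4  5  6  7
g(k):  0  0  0  1  1  1  2  2
So g(7) = 2.
The value of a disjunctive sum is the nim-sum of the parts.
Combined value = 2 XOR 2 XOR 2 = 2.

2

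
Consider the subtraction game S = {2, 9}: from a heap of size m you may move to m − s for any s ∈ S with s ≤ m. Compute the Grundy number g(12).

0

Compute g(0), g(1), … for moves {2, 9}:
k:     0  1  2  3  4  5  6  7  8  9 10 11 12
g(k):  0  0  1  1  0  0  1  1  0  2  1  0  0
So g(12) = 0.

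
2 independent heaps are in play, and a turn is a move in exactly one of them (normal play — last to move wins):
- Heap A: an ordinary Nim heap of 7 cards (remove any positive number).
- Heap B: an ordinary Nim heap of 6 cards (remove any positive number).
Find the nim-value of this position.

1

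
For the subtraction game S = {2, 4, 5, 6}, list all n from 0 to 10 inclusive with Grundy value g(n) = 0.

Grundy values for subtraction set {2, 4, 5, 6}:
k:     0  1  2  3  4  5  6  7  8  9 10
g(k):  0  0  1  1  2  2  3  3  0  0  1
The P-positions (g = 0) in 0..10 are 0, 1, 8, 9.

0, 1, 8, 9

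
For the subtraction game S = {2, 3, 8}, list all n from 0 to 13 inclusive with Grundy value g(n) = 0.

0, 1, 5, 6, 10, 11

Compute g(0), g(1), … for moves {2, 3, 8}:
k:     0  1  2  3  4  5  6  7  8  9 10 11 12 13
g(k):  0  0  1  1  2  0  0  1  1  2  0  0  1  1
The P-positions (g = 0) in 0..13 are 0, 1, 5, 6, 10, 11.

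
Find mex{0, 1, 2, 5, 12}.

3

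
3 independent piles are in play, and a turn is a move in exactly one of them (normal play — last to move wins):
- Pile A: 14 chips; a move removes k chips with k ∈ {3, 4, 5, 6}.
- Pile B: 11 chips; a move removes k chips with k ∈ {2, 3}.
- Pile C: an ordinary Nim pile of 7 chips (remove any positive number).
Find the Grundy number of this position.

6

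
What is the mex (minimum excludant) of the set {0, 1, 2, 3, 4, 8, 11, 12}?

The values 0, 1, 2, 3, 4 are all present; 5 is the first non-negative integer missing from the set.

5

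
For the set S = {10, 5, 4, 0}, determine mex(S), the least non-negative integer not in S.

0 is in the set but 1 is not, so the mex is 1.

1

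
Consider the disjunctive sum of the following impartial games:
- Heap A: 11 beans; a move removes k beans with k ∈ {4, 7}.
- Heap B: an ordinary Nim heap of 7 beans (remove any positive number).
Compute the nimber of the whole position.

For heap A, compute g(0), g(1), … with moves {4, 7}:
k:     0  1  2  3  4  5  6  7  8  9 10 11
g(k):  0  0  0  0  1  1  1  1  2  2  2  0
So g(11) = 0.
Heap B is a plain Nim heap of size 7, so its Grundy value is 7.
The value of a disjunctive sum is the nim-sum of the parts.
Combined value = 0 ⊕ 7 = 7.

7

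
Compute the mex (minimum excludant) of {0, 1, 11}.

The values 0, 1 are all present; 2 is the first non-negative integer missing from the set.

2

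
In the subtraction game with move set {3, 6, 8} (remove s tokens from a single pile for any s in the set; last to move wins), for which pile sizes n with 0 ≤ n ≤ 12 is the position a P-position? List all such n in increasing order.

Grundy values for subtraction set {3, 6, 8}:
g(0) = mex{} = 0
g(1) = mex{} = 0
g(2) = mex{} = 0
g(3) = mex{0} = 1
g(4) = mex{0} = 1
g(5) = mex{0} = 1
g(6) = mex{0,1} = 2
g(7) = mex{0,1} = 2
g(8) = mex{0,1} = 2
g(9) = mex{0,1,2} = 3
g(10) = mex{0,1,2} = 3
g(11) = mex{1,2} = 0
g(12) = mex{1,2,3} = 0
The P-positions (g = 0) in 0..12 are 0, 1, 2, 11, 12.

0, 1, 2, 11, 12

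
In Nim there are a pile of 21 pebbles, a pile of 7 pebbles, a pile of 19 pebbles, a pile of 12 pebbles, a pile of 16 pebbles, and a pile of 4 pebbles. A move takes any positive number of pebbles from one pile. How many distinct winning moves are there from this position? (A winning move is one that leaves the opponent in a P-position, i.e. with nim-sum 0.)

3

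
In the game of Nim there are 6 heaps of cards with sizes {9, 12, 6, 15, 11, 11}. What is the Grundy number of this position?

Compute the nim-sum pairwise:
9 ^ 12 = 5
5 ^ 6 = 3
3 ^ 15 = 12
12 ^ 11 = 7
7 ^ 11 = 12

12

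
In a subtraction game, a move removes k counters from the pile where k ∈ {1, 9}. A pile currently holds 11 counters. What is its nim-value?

Grundy values for subtraction set {1, 9}:
g(0) = mex{} = 0
g(1) = mex{0} = 1
g(2) = mex{1} = 0
g(3) = mex{0} = 1
g(4) = mex{1} = 0
g(5) = mex{0} = 1
g(6) = mex{1} = 0
g(7) = mex{0} = 1
g(8) = mex{1} = 0
g(9) = mex{0} = 1
g(10) = mex{1} = 0
g(11) = mex{0} = 1
So g(11) = 1.

1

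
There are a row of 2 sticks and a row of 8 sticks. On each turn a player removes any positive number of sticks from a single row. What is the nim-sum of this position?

Bitwise XOR of the heap sizes:
  0010  (2)
  1000  (8)
  ----
  1010  (10)

10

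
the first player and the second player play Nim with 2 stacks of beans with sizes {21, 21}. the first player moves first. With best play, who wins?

the second player wins

Compute the nim-sum pairwise:
21 XOR 21 = 0
The nim-sum is 0, so this is a P-position: the player to move is in a losing position under optimal play; the first player is about to move from it and so loses — the second player wins.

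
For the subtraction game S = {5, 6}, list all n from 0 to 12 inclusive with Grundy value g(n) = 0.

0, 1, 2, 3, 4, 11, 12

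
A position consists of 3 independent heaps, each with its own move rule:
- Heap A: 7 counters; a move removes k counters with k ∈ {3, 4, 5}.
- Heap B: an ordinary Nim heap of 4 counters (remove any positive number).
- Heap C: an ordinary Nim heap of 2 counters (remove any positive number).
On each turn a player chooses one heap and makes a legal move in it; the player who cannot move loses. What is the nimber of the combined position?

Build the Grundy sequence for heap A with g(k) = mex{g(k−s) : s ∈ {3, 4, 5}, s ≤ k}:
g(0) = mex{} = 0
g(1) = mex{} = 0
g(2) = mex{} = 0
g(3) = mex{0} = 1
g(4) = mex{0} = 1
g(5) = mex{0} = 1
g(6) = mex{0,1} = 2
g(7) = mex{0,1} = 2
So g(7) = 2.
Heap B is a plain Nim heap of size 4, so its Grundy value is 4.
Heap C is a plain Nim heap of size 2, so its Grundy value is 2.
The value of a disjunctive sum is the nim-sum of the parts.
Combined value = 2 XOR 4 XOR 2 = 4.

4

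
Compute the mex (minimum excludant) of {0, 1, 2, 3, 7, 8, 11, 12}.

4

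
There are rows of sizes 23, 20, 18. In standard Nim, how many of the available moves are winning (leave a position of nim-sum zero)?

Compute the nim-sum pairwise:
23 ^ 20 = 3
3 ^ 18 = 17
The overall nim-sum is X = 17. A row of size p has a winning move iff p XOR X < p (reduce it to p XOR X).
  23: 23 XOR 17 = 6 < 23 — winning move (to 6).
  20: 20 XOR 17 = 5 < 20 — winning move (to 5).
  18: 18 XOR 17 = 3 < 18 — winning move (to 3).
That gives 3 winning moves.

3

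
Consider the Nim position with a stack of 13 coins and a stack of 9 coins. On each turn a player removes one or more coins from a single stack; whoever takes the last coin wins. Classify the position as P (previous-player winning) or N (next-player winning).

N-position

In binary:
  1101  (13)
  1001  (9)
  ----
  0100  (4)
The nim-sum is 4 ≠ 0, so this is an N-position: the player to move can win.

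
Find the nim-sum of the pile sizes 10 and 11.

Nim-sum: 10 ⊕ 11 = 1.

1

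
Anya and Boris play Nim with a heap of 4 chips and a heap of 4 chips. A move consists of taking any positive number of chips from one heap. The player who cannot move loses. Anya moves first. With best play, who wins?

Boris wins

Write each in binary and XOR column by column:
  100  (4)
  100  (4)
  ---
  000  (0)
The nim-sum is 0, so this is a P-position: the player to move is in a losing position under optimal play; Anya is about to move from it and so loses — Boris wins.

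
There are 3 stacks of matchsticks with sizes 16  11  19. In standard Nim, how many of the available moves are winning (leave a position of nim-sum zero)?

1

Compute the nim-sum pairwise:
16 ⊕ 11 = 27
27 ⊕ 19 = 8
The overall nim-sum is X = 8. A stack of size p has a winning move iff p XOR X < p (reduce it to p XOR X).
  16: 16 XOR 8 = 24 ≥ 16 — no move.
  11: 11 XOR 8 = 3 < 11 — winning move (to 3).
  19: 19 XOR 8 = 27 ≥ 19 — no move.
That gives 1 winning move.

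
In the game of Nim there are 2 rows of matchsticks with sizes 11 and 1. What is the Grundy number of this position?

10

Nim-sum: 11 ⊕ 1 = 10.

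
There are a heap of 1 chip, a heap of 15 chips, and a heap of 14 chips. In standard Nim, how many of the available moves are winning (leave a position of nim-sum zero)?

0

Nim-sum: 1 ^ 15 ^ 14 = 0.
The nim-sum is already 0, so every move leaves a nonzero nim-sum — there are no winning moves.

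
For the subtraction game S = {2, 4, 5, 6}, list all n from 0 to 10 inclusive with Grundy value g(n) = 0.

0, 1, 8, 9

Compute g(0), g(1), … for moves {2, 4, 5, 6}:
g(0) = mex{} = 0
g(1) = mex{} = 0
g(2) = mex{0} = 1
g(3) = mex{0} = 1
g(4) = mex{0,1} = 2
g(5) = mex{0,1} = 2
g(6) = mex{0,1,2} = 3
g(7) = mex{0,1,2} = 3
g(8) = mex{1,2,3} = 0
g(9) = mex{1,2,3} = 0
g(10) = mex{0,2,3} = 1
The P-positions (g = 0) in 0..10 are 0, 1, 8, 9.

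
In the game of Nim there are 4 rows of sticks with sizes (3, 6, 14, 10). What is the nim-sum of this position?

1

Compute the nim-sum pairwise:
3 ^ 6 = 5
5 ^ 14 = 11
11 ^ 10 = 1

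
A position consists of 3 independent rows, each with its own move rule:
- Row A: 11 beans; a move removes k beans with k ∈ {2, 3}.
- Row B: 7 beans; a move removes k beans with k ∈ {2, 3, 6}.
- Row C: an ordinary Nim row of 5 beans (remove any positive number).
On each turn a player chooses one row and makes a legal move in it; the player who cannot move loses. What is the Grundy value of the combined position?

4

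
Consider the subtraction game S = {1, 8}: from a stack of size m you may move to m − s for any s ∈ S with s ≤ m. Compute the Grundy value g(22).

0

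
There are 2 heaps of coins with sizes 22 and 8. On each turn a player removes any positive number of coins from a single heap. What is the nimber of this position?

30

Nim-sum: 22 ^ 8 = 30.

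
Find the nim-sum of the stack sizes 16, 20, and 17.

21

Compute the nim-sum pairwise:
16 XOR 20 = 4
4 XOR 17 = 21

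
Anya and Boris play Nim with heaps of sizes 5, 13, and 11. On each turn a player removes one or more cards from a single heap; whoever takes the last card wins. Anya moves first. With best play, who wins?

Compute the nim-sum pairwise:
5 XOR 13 = 8
8 XOR 11 = 3
The nim-sum is 3 ≠ 0, so this is an N-position: the player to move can win; Anya has a winning move.

Anya wins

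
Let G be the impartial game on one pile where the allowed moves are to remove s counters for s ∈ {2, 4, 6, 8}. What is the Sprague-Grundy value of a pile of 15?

Grundy values for subtraction set {2, 4, 6, 8}:
k:     0  1  2  3  4  5  6  7  8  9 10 11 12 13 14 15
g(k):  0  0  1  1  2  2  3  3  4  4  0  0  1  1  2  2
So g(15) = 2.

2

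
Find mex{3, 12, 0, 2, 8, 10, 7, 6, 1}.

The values 0, 1, 2, 3 are all present; 4 is the first non-negative integer missing from the set.

4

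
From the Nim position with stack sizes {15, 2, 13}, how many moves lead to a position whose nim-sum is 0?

0

In binary:
  1111  (15)
  0010  (2)
  1101  (13)
  ----
  0000  (0)
The nim-sum is already 0, so every move leaves a nonzero nim-sum — there are no winning moves.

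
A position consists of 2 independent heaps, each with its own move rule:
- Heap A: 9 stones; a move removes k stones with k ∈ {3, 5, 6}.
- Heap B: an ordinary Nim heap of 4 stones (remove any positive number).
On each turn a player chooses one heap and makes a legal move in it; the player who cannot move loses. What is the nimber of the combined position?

Build the Grundy sequence for heap A with g(k) = mex{g(k−s) : s ∈ {3, 5, 6}, s ≤ k}:
k:     0  1  2  3  4  5  6  7  8  9
g(k):  0  0  0  1  1  1  2  2  2  0
So g(9) = 0.
Heap B is a plain Nim heap of size 4, so its Grundy value is 4.
The value of a disjunctive sum is the nim-sum of the parts.
Combined value = 0 XOR 4 = 4.

4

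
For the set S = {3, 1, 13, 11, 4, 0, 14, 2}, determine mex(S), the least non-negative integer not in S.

The values 0, 1, 2, 3, 4 are all present; 5 is the first non-negative integer missing from the set.

5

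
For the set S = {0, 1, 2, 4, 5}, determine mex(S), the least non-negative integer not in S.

The values 0, 1, 2 are all present; 3 is the first non-negative integer missing from the set.

3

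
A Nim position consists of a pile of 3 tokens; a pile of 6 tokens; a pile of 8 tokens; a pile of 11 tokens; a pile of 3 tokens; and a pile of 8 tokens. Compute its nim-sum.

13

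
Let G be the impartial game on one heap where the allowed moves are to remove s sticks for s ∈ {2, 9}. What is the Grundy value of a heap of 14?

Build the Grundy sequence with g(k) = mex{g(k−s) : s ∈ {2, 9}, s ≤ k}:
g(0) = mex{} = 0
g(1) = mex{} = 0
g(2) = mex{0} = 1
g(3) = mex{0} = 1
g(4) = mex{1} = 0
g(5) = mex{1} = 0
g(6) = mex{0} = 1
g(7) = mex{0} = 1
g(8) = mex{1} = 0
g(9) = mex{0,1} = 2
g(10) = mex{0} = 1
g(11) = mex{1,2} = 0
g(12) = mex{1} = 0
g(13) = mex{0} = 1
g(14) = mex{0} = 1
So g(14) = 1.

1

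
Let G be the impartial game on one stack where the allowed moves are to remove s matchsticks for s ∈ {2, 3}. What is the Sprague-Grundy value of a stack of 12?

1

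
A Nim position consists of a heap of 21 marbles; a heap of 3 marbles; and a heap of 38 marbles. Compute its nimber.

Nim-sum: 21 XOR 3 XOR 38 = 48.

48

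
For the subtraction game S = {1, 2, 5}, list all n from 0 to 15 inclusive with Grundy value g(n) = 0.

0, 3, 6, 9, 12, 15

Grundy values for subtraction set {1, 2, 5}:
k:     0  1  2  3  4  5  6  7  8  9 10 11 12 13 14 15
g(k):  0  1  2  0  1  2  0  1  2  0  1  2  0  1  2  0
The P-positions (g = 0) in 0..15 are 0, 3, 6, 9, 12, 15.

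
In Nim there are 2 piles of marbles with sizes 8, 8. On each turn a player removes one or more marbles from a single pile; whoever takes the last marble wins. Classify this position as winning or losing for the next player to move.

Losing position

Write each in binary and XOR column by column:
  1000  (8)
  1000  (8)
  ----
  0000  (0)
The nim-sum is 0, so this is a P-position: the player to move is in a losing position under optimal play.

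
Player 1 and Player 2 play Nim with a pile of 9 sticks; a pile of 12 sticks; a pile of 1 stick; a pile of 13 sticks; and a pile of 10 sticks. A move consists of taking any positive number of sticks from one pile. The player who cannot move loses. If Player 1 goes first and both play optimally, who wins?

Player 1 wins

Write each in binary and XOR column by column:
  1001  (9)
  1100  (12)
  0001  (1)
  1101  (13)
  1010  (10)
  ----
  0011  (3)
The nim-sum is 3 ≠ 0, so this is an N-position: the player to move can win; Player 1 has a winning move.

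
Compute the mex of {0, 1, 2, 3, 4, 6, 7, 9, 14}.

5

The values 0, 1, 2, 3, 4 are all present; 5 is the first non-negative integer missing from the set.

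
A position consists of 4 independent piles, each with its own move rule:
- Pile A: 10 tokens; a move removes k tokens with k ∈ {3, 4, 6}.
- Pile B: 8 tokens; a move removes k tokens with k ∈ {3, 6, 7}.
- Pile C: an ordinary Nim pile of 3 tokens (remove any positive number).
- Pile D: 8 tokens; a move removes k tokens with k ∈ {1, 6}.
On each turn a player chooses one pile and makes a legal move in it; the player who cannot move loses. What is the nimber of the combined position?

Build the Grundy sequence for pile A with g(k) = mex{g(k−s) : s ∈ {3, 4, 6}, s ≤ k}:
g(0) = mex{} = 0
g(1) = mex{} = 0
g(2) = mex{} = 0
g(3) = mex{0} = 1
g(4) = mex{0} = 1
g(5) = mex{0} = 1
g(6) = mex{0,1} = 2
g(7) = mex{0,1} = 2
g(8) = mex{0,1} = 2
g(9) = mex{1,2} = 0
g(10) = mex{1,2} = 0
So g(10) = 0.
For pile B, compute g(0), g(1), … with moves {3, 6, 7}:
g(0) = mex{} = 0
g(1) = mex{} = 0
g(2) = mex{} = 0
g(3) = mex{0} = 1
g(4) = mex{0} = 1
g(5) = mex{0} = 1
g(6) = mex{0,1} = 2
g(7) = mex{0,1} = 2
g(8) = mex{0,1} = 2
So g(8) = 2.
Pile C is a plain Nim pile of size 3, so its Grundy value is 3.
For pile D, compute g(0), g(1), … with moves {1, 6}:
g(0) = mex{} = 0
g(1) = mex{0} = 1
g(2) = mex{1} = 0
g(3) = mex{0} = 1
g(4) = mex{1} = 0
g(5) = mex{0} = 1
g(6) = mex{0,1} = 2
g(7) = mex{1,2} = 0
g(8) = mex{0} = 1
So g(8) = 1.
The value of a disjunctive sum is the nim-sum of the parts.
Combined value = 0 ⊕ 2 ⊕ 3 ⊕ 1 = 0.

0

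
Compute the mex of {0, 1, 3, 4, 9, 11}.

2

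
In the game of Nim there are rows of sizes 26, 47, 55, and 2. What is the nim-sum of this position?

Compute the nim-sum pairwise:
26 ⊕ 47 = 53
53 ⊕ 55 = 2
2 ⊕ 2 = 0

0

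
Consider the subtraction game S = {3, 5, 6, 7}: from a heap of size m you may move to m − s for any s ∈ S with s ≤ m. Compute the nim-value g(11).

Build the Grundy sequence with g(k) = mex{g(k−s) : s ∈ {3, 5, 6, 7}, s ≤ k}:
g(0) = mex{} = 0
g(1) = mex{} = 0
g(2) = mex{} = 0
g(3) = mex{0} = 1
g(4) = mex{0} = 1
g(5) = mex{0} = 1
g(6) = mex{0,1} = 2
g(7) = mex{0,1} = 2
g(8) = mex{0,1} = 2
g(9) = mex{0,1,2} = 3
g(10) = mex{1,2} = 0
g(11) = mex{1,2} = 0
So g(11) = 0.

0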